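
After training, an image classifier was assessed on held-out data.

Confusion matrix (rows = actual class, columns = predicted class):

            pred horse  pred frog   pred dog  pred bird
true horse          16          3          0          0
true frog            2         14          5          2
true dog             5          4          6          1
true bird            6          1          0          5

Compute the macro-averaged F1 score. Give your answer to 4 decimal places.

0.5583

Per-class F1 score (2·TP/(2·TP+FP+FN)):
  horse: TP=16, FP=2+5+6=13, FN=3+0+0=3 → 32/48 = 0.66667
  frog: TP=14, FP=3+4+1=8, FN=2+5+2=9 → 28/45 = 0.62222
  dog: TP=6, FP=0+5+0=5, FN=5+4+1=10 → 12/27 = 0.44444
  bird: TP=5, FP=0+2+1=3, FN=6+1+0=7 → 10/20 = 0.50000
Macro-F1 score = mean = (0.66667 + 0.62222 + 0.44444 + 0.50000) / 4 = 0.5583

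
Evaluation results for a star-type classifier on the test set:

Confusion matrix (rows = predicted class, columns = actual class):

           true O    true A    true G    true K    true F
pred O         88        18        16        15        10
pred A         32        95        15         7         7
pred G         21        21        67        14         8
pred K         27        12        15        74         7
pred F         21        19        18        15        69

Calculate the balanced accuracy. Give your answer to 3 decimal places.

Balanced accuracy = mean of per-class recall.
  O: recall = 88/189 = 0.4656
  A: recall = 95/165 = 0.5758
  G: recall = 67/131 = 0.5115
  K: recall = 74/125 = 0.5920
  F: recall = 69/101 = 0.6832
Mean = (0.4656 + 0.5758 + 0.5115 + 0.5920 + 0.6832) / 5 = 0.566

0.566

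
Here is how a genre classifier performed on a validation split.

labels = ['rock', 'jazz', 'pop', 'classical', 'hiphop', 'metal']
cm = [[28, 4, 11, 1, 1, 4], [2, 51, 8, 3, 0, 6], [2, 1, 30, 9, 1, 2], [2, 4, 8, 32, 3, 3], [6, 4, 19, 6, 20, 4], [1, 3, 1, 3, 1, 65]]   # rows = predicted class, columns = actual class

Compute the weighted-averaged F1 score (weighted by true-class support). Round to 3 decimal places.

0.651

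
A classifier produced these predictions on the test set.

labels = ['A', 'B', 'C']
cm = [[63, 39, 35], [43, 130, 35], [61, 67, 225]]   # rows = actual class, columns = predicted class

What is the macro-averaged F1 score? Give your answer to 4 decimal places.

Per-class F1 score (2·TP/(2·TP+FP+FN)):
  A: TP=63, FP=43+61=104, FN=39+35=74 → 126/304 = 0.41447
  B: TP=130, FP=39+67=106, FN=43+35=78 → 260/444 = 0.58559
  C: TP=225, FP=35+35=70, FN=61+67=128 → 450/648 = 0.69444
Macro-F1 score = mean = (0.41447 + 0.58559 + 0.69444) / 3 = 0.5648

0.5648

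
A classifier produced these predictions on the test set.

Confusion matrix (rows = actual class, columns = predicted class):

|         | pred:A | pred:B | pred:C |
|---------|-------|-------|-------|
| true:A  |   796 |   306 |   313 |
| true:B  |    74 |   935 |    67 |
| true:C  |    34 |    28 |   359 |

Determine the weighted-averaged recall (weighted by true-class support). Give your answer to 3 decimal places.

0.718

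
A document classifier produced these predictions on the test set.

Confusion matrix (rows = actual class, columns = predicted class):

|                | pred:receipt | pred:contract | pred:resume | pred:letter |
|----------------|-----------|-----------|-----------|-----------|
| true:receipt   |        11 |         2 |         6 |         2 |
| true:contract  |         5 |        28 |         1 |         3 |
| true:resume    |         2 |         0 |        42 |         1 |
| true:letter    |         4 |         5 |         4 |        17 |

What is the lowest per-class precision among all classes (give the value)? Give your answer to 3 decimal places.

Per-class precision (TP/(TP+FP)):
  receipt: TP=11, FP=5+2+4=11 → 11/22 = 0.5000
  contract: TP=28, FP=2+0+5=7 → 28/35 = 0.8000
  resume: TP=42, FP=6+1+4=11 → 42/53 = 0.7925
  letter: TP=17, FP=2+3+1=6 → 17/23 = 0.7391
Lowest is class 'receipt' with precision = 0.500.

0.500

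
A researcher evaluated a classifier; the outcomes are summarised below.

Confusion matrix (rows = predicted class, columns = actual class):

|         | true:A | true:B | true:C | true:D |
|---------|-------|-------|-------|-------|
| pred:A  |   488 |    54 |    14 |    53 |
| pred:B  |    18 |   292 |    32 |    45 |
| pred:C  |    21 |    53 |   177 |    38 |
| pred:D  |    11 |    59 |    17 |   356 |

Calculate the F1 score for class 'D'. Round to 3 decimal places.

Treat 'D' as positive and all other classes as negative.
F1 score = 2·TP/(2·TP+FP+FN).
D: TP=356, FP=11+59+17=87, FN=53+45+38=136 → 712/935 = 0.7615

0.761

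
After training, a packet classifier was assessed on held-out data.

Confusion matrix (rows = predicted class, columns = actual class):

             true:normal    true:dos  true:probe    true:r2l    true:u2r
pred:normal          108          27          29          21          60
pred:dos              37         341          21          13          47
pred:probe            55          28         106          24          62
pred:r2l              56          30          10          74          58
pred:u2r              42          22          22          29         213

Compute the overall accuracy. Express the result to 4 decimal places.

0.5485

Accuracy = trace / total = (108+341+106+74+213=842) / 1535 = 842/1535 = 0.5485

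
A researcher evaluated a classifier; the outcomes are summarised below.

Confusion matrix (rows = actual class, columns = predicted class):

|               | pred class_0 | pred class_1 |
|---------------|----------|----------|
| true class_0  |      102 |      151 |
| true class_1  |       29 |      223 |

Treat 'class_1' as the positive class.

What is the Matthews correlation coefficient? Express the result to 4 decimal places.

0.3286

MCC = (TP·TN − FP·FN) / √((TP+FP)(TP+FN)(TN+FP)(TN+FN))
Numerator = 223·102 − 151·29 = 18367
Denominator = √(374·252·253·131) = √3123661464 = 55889.7259
MCC = 18367 / 55889.7259 = 0.3286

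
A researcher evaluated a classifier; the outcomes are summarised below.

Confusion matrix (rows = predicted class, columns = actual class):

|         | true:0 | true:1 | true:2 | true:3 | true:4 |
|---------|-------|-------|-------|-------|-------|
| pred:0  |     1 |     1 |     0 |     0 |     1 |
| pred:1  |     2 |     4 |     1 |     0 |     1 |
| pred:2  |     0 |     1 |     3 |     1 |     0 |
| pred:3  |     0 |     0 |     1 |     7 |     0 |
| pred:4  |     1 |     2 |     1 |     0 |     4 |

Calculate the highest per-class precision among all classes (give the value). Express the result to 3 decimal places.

Per-class precision (TP/(TP+FP)):
  0: TP=1, FP=1+0+0+1=2 → 1/3 = 0.3333
  1: TP=4, FP=2+1+0+1=4 → 4/8 = 0.5000
  2: TP=3, FP=0+1+1+0=2 → 3/5 = 0.6000
  3: TP=7, FP=0+0+1+0=1 → 7/8 = 0.8750
  4: TP=4, FP=1+2+1+0=4 → 4/8 = 0.5000
Highest is class '3' with precision = 0.875.

0.875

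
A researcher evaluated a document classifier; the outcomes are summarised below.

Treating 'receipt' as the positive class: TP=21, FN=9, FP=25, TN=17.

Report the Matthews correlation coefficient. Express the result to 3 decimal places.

MCC = (TP·TN − FP·FN) / √((TP+FP)(TP+FN)(TN+FP)(TN+FN))
Numerator = 21·17 − 25·9 = 132
Denominator = √(46·30·42·26) = √1506960 = 1227.5830
MCC = 132 / 1227.5830 = 0.108

0.108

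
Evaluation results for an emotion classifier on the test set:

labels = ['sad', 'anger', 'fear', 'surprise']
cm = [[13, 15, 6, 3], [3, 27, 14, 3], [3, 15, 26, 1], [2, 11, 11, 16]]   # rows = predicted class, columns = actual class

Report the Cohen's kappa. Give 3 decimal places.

0.303

Observed agreement pₒ = trace/N = 82/169 = 0.4852
Expected agreement pₑ = Σ (rowᵢ·colᵢ)/N² = (21·37 + 68·47 + 57·45 + 23·40)/169² = 0.2611
κ = (pₒ − pₑ)/(1 − pₑ) = (0.4852 − 0.2611)/(1 − 0.2611) = 0.303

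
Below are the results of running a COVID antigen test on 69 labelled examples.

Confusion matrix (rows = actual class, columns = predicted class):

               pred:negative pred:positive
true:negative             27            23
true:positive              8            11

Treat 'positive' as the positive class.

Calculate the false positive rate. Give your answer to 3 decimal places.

0.460

FPR = FP/(FP+TN) = 23/(23+27) = 0.460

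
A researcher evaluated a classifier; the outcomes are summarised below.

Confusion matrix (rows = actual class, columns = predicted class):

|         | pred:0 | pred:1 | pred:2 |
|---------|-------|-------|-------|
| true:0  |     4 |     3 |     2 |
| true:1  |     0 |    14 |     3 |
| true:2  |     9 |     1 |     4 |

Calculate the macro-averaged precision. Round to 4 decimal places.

Per-class precision (TP/(TP+FP)):
  0: TP=4, FP=0+9=9 → 4/13 = 0.30769
  1: TP=14, FP=3+1=4 → 14/18 = 0.77778
  2: TP=4, FP=2+3=5 → 4/9 = 0.44444
Macro-precision = mean = (0.30769 + 0.77778 + 0.44444) / 3 = 0.5100

0.5100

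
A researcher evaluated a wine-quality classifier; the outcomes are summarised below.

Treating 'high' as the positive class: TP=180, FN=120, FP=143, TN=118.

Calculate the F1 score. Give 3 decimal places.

Precision = TP/(TP+FP) = 180/323 = 0.5573
Recall = TP/(TP+FN) = 180/300 = 0.6000
F1 = 2·TP/(2·TP+FP+FN) = 360/623 = 0.578

0.578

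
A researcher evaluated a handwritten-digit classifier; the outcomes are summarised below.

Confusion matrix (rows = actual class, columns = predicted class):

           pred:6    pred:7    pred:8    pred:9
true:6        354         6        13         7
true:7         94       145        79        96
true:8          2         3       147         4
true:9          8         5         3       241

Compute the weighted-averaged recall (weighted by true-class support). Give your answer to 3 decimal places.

Per-class recall (TP/(TP+FN)):
  6: TP=354, FN=6+13+7=26 → 354/380 = 0.9316
  7: TP=145, FN=94+79+96=269 → 145/414 = 0.3502
  8: TP=147, FN=2+3+4=9 → 147/156 = 0.9423
  9: TP=241, FN=8+5+3=16 → 241/257 = 0.9377
Weighted-recall = Σ (supportᵢ/N)·recallᵢ with N=1207: (380/1207)·0.9316 + (414/1207)·0.3502 + (156/1207)·0.9423 + (257/1207)·0.9377 = 0.735

0.735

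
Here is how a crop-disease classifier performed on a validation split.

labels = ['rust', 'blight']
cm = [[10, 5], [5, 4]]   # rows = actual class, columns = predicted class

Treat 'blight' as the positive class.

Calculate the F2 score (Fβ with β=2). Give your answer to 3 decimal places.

0.444

Fβ = (1+β²)·TP / ((1+β²)·TP + β²·FN + FP), with β²=4
= 5·4 / (5·4 + 4·5 + 5) = 0.444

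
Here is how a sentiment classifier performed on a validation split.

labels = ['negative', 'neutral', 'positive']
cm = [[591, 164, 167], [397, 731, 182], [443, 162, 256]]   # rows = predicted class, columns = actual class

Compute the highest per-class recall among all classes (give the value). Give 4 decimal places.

0.6916

Per-class recall (TP/(TP+FN)):
  negative: TP=591, FN=397+443=840 → 591/1431 = 0.41300
  neutral: TP=731, FN=164+162=326 → 731/1057 = 0.69158
  positive: TP=256, FN=167+182=349 → 256/605 = 0.42314
Highest is class 'neutral' with recall = 0.6916.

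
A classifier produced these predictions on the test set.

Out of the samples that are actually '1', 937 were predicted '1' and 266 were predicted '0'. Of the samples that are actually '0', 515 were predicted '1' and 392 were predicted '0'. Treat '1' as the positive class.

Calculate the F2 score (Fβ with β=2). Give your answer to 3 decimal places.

Fβ = (1+β²)·TP / ((1+β²)·TP + β²·FN + FP), with β²=4
= 5·937 / (5·937 + 4·266 + 515) = 0.748

0.748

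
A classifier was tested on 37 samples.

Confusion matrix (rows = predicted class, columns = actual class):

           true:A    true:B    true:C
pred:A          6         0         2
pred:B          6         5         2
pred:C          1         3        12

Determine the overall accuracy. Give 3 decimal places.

Accuracy = trace / total = (6+5+12=23) / 37 = 23/37 = 0.622

0.622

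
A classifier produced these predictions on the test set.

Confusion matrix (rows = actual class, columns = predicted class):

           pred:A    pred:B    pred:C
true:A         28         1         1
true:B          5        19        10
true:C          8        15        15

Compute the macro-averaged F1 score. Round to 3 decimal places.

0.603

Per-class F1 score (2·TP/(2·TP+FP+FN)):
  A: TP=28, FP=5+8=13, FN=1+1=2 → 56/71 = 0.7887
  B: TP=19, FP=1+15=16, FN=5+10=15 → 38/69 = 0.5507
  C: TP=15, FP=1+10=11, FN=8+15=23 → 30/64 = 0.4688
Macro-F1 score = mean = (0.7887 + 0.5507 + 0.4688) / 3 = 0.603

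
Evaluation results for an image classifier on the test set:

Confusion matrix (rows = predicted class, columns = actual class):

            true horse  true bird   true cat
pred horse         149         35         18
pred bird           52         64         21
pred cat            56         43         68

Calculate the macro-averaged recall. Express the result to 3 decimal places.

0.555

Per-class recall (TP/(TP+FN)):
  horse: TP=149, FN=52+56=108 → 149/257 = 0.5798
  bird: TP=64, FN=35+43=78 → 64/142 = 0.4507
  cat: TP=68, FN=18+21=39 → 68/107 = 0.6355
Macro-recall = mean = (0.5798 + 0.4507 + 0.6355) / 3 = 0.555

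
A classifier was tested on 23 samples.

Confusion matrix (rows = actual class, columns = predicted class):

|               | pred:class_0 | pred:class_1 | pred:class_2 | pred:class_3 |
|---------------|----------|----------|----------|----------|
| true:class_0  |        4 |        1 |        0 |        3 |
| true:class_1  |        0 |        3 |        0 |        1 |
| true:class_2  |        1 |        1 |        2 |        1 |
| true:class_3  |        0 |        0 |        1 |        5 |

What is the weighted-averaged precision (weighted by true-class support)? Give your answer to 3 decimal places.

0.658

Per-class precision (TP/(TP+FP)):
  class_0: TP=4, FP=0+1+0=1 → 4/5 = 0.8000
  class_1: TP=3, FP=1+1+0=2 → 3/5 = 0.6000
  class_2: TP=2, FP=0+0+1=1 → 2/3 = 0.6667
  class_3: TP=5, FP=3+1+1=5 → 5/10 = 0.5000
Weighted-precision = Σ (supportᵢ/N)·precisionᵢ with N=23: (8/23)·0.8000 + (4/23)·0.6000 + (5/23)·0.6667 + (6/23)·0.5000 = 0.658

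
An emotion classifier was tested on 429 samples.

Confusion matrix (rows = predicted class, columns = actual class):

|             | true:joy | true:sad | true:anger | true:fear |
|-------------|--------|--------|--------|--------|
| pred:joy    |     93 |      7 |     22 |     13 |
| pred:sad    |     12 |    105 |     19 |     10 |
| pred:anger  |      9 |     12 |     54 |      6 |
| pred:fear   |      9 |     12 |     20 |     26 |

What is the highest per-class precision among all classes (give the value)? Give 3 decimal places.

0.719

Per-class precision (TP/(TP+FP)):
  joy: TP=93, FP=7+22+13=42 → 93/135 = 0.6889
  sad: TP=105, FP=12+19+10=41 → 105/146 = 0.7192
  anger: TP=54, FP=9+12+6=27 → 54/81 = 0.6667
  fear: TP=26, FP=9+12+20=41 → 26/67 = 0.3881
Highest is class 'sad' with precision = 0.719.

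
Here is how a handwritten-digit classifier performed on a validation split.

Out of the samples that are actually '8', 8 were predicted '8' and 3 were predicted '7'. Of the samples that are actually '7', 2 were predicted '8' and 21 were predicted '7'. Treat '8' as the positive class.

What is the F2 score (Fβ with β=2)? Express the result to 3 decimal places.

Fβ = (1+β²)·TP / ((1+β²)·TP + β²·FN + FP), with β²=4
= 5·8 / (5·8 + 4·3 + 2) = 0.741

0.741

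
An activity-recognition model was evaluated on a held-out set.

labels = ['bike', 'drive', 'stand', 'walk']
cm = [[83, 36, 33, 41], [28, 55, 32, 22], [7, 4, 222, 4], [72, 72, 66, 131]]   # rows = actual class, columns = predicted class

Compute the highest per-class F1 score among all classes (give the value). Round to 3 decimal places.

0.753

Per-class F1 score (2·TP/(2·TP+FP+FN)):
  bike: TP=83, FP=28+7+72=107, FN=36+33+41=110 → 166/383 = 0.4334
  drive: TP=55, FP=36+4+72=112, FN=28+32+22=82 → 110/304 = 0.3618
  stand: TP=222, FP=33+32+66=131, FN=7+4+4=15 → 444/590 = 0.7525
  walk: TP=131, FP=41+22+4=67, FN=72+72+66=210 → 262/539 = 0.4861
Highest is class 'stand' with F1 score = 0.753.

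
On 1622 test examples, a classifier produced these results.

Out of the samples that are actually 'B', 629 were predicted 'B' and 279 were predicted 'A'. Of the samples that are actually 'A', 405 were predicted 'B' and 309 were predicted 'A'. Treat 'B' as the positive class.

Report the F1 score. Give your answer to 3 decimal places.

Precision = TP/(TP+FP) = 629/1034 = 0.6083
Recall = TP/(TP+FN) = 629/908 = 0.6927
F1 = 2·TP/(2·TP+FP+FN) = 1258/1942 = 0.648

0.648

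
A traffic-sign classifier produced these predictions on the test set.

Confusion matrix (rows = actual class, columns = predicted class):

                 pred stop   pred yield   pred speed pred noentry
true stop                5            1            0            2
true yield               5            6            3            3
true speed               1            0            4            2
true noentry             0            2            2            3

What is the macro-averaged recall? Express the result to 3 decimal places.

0.494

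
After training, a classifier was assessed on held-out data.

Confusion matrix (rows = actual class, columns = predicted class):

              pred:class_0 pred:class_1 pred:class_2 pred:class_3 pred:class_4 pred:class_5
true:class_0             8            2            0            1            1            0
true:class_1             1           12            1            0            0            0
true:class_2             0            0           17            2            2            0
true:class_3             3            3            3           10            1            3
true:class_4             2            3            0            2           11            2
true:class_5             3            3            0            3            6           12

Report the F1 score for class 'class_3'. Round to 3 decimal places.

0.488

One-vs-rest for 'class_3': TP = diagonal; FP = other classes predicted 'class_3'; FN = 'class_3' predicted as other.
F1 score = 2·TP/(2·TP+FP+FN).
class_3: TP=10, FP=1+0+2+2+3=8, FN=3+3+3+1+3=13 → 20/41 = 0.4878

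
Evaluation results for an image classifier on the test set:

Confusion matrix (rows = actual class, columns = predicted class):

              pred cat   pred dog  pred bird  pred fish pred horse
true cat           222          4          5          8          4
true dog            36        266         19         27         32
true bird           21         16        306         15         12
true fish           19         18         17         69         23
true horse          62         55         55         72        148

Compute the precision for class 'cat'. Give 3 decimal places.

Take TP from the diagonal, FP from the rest of the 'cat' prediction marginal, FN from the rest of the 'cat' actual marginal.
precision = TP/(TP+FP).
cat: TP=222, FP=36+21+19+62=138 → 222/360 = 0.6167

0.617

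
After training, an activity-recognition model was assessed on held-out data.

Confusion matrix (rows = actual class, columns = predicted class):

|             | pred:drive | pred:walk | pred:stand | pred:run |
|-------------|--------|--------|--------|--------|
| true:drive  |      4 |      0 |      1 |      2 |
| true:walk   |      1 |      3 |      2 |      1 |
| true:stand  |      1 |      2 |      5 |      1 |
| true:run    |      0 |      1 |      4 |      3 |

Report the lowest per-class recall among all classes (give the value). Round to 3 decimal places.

Per-class recall (TP/(TP+FN)):
  drive: TP=4, FN=0+1+2=3 → 4/7 = 0.5714
  walk: TP=3, FN=1+2+1=4 → 3/7 = 0.4286
  stand: TP=5, FN=1+2+1=4 → 5/9 = 0.5556
  run: TP=3, FN=0+1+4=5 → 3/8 = 0.3750
Lowest is class 'run' with recall = 0.375.

0.375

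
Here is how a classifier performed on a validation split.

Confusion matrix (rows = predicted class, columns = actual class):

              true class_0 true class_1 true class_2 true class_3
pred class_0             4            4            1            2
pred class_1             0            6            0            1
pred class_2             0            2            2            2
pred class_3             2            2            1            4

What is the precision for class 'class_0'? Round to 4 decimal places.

0.3636

One-vs-rest for 'class_0': TP = diagonal; FP = other classes predicted 'class_0'; FN = 'class_0' predicted as other.
precision = TP/(TP+FP).
class_0: TP=4, FP=4+1+2=7 → 4/11 = 0.36364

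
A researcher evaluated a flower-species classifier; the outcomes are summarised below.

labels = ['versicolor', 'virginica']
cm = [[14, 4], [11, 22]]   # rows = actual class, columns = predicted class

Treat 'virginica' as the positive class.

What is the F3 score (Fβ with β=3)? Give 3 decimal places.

Fβ = (1+β²)·TP / ((1+β²)·TP + β²·FN + FP), with β²=9
= 10·22 / (10·22 + 9·11 + 4) = 0.681

0.681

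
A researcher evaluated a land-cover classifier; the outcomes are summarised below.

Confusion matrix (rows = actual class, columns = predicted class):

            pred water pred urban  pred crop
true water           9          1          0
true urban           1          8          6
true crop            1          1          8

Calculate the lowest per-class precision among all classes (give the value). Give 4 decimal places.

0.5714

Per-class precision (TP/(TP+FP)):
  water: TP=9, FP=1+1=2 → 9/11 = 0.81818
  urban: TP=8, FP=1+1=2 → 8/10 = 0.80000
  crop: TP=8, FP=0+6=6 → 8/14 = 0.57143
Lowest is class 'crop' with precision = 0.5714.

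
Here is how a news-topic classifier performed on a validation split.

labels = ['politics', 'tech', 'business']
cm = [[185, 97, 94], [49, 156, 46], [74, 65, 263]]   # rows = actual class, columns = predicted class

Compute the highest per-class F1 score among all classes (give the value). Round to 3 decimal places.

0.653

Per-class F1 score (2·TP/(2·TP+FP+FN)):
  politics: TP=185, FP=49+74=123, FN=97+94=191 → 370/684 = 0.5409
  tech: TP=156, FP=97+65=162, FN=49+46=95 → 312/569 = 0.5483
  business: TP=263, FP=94+46=140, FN=74+65=139 → 526/805 = 0.6534
Highest is class 'business' with F1 score = 0.653.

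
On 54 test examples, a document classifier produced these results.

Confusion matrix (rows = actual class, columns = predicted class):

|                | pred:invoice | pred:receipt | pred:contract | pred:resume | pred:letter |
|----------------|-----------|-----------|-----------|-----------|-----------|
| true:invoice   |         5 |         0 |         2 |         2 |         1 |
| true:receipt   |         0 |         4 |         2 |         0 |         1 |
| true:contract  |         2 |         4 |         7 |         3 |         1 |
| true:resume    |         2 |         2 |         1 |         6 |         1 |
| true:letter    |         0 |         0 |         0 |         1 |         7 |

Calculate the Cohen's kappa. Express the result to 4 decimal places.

0.4181

Observed agreement pₒ = trace/N = 29/54 = 0.53704
Expected agreement pₑ = Σ (rowᵢ·colᵢ)/N² = (10·9 + 7·10 + 17·12 + 12·12 + 8·11)/54² = 0.20439
κ = (pₒ − pₑ)/(1 − pₑ) = (0.53704 − 0.20439)/(1 − 0.20439) = 0.4181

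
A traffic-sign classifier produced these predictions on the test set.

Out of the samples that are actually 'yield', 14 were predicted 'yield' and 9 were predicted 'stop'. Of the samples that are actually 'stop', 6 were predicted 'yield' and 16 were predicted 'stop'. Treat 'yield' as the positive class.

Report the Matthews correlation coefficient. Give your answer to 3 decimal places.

MCC = (TP·TN − FP·FN) / √((TP+FP)(TP+FN)(TN+FP)(TN+FN))
Numerator = 14·16 − 6·9 = 170
Denominator = √(20·23·22·25) = √253000 = 502.9911
MCC = 170 / 502.9911 = 0.338

0.338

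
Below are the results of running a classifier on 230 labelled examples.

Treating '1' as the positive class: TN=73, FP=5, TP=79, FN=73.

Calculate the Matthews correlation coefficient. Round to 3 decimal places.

MCC = (TP·TN − FP·FN) / √((TP+FP)(TP+FN)(TN+FP)(TN+FN))
Numerator = 79·73 − 5·73 = 5402
Denominator = √(84·152·78·146) = √145401984 = 12058.2745
MCC = 5402 / 12058.2745 = 0.448

0.448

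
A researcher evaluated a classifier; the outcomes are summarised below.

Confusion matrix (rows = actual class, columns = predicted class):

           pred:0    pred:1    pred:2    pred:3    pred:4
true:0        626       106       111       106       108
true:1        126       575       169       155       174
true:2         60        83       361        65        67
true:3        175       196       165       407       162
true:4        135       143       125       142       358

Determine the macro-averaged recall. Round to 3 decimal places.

Per-class recall (TP/(TP+FN)):
  0: TP=626, FN=106+111+106+108=431 → 626/1057 = 0.5922
  1: TP=575, FN=126+169+155+174=624 → 575/1199 = 0.4796
  2: TP=361, FN=60+83+65+67=275 → 361/636 = 0.5676
  3: TP=407, FN=175+196+165+162=698 → 407/1105 = 0.3683
  4: TP=358, FN=135+143+125+142=545 → 358/903 = 0.3965
Macro-recall = mean = (0.5922 + 0.4796 + 0.5676 + 0.3683 + 0.3965) / 5 = 0.481

0.481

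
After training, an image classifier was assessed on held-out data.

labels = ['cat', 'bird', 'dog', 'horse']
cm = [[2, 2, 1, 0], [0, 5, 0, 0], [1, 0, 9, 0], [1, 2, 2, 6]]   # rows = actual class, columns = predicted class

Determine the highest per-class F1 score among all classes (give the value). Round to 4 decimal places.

0.8182

Per-class F1 score (2·TP/(2·TP+FP+FN)):
  cat: TP=2, FP=0+1+1=2, FN=2+1+0=3 → 4/9 = 0.44444
  bird: TP=5, FP=2+0+2=4, FN=0+0+0=0 → 10/14 = 0.71429
  dog: TP=9, FP=1+0+2=3, FN=1+0+0=1 → 18/22 = 0.81818
  horse: TP=6, FP=0+0+0=0, FN=1+2+2=5 → 12/17 = 0.70588
Highest is class 'dog' with F1 score = 0.8182.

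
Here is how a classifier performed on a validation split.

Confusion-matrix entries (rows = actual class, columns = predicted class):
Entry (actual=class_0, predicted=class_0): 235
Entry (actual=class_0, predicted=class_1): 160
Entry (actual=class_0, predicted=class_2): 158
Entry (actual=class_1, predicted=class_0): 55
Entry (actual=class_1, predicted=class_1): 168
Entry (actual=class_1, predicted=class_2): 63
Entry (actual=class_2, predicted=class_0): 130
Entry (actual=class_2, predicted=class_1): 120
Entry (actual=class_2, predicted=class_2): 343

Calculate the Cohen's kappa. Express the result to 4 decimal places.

0.2754

Observed agreement pₒ = trace/N = 746/1432 = 0.52095
Expected agreement pₑ = Σ (rowᵢ·colᵢ)/N² = (553·420 + 286·448 + 593·564)/1432² = 0.33884
κ = (pₒ − pₑ)/(1 − pₑ) = (0.52095 − 0.33884)/(1 − 0.33884) = 0.2754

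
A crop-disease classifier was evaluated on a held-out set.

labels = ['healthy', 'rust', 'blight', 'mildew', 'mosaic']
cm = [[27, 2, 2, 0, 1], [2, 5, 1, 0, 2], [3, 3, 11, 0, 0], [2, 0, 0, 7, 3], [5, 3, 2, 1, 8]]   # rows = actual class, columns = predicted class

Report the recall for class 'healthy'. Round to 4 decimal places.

0.8438

recall = TP/(TP+FN).
healthy: TP=27, FN=2+2+0+1=5 → 27/32 = 0.84375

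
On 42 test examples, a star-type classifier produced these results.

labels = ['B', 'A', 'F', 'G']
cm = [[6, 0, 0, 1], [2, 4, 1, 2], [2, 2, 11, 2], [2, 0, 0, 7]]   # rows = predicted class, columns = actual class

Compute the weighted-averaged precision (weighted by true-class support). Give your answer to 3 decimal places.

0.715

Per-class precision (TP/(TP+FP)):
  B: TP=6, FP=0+0+1=1 → 6/7 = 0.8571
  A: TP=4, FP=2+1+2=5 → 4/9 = 0.4444
  F: TP=11, FP=2+2+2=6 → 11/17 = 0.6471
  G: TP=7, FP=2+0+0=2 → 7/9 = 0.7778
Weighted-precision = Σ (supportᵢ/N)·precisionᵢ with N=42: (12/42)·0.8571 + (6/42)·0.4444 + (12/42)·0.6471 + (12/42)·0.7778 = 0.715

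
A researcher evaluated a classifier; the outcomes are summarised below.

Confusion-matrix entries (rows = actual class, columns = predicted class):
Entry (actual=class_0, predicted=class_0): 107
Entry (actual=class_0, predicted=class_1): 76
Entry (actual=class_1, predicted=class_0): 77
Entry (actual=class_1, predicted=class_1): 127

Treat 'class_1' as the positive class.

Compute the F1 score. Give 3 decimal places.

0.624

Precision = TP/(TP+FP) = 127/203 = 0.6256
Recall = TP/(TP+FN) = 127/204 = 0.6225
F1 = 2·TP/(2·TP+FP+FN) = 254/407 = 0.624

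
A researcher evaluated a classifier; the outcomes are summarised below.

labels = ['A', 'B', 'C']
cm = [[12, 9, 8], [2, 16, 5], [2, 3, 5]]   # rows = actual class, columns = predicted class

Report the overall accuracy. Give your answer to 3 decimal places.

Accuracy = trace / total = (12+16+5=33) / 62 = 33/62 = 0.532

0.532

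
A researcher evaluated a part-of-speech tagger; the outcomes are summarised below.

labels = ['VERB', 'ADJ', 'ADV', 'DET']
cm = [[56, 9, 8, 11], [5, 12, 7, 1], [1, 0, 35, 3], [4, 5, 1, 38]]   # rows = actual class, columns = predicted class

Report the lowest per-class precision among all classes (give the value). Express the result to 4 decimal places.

0.4615

Per-class precision (TP/(TP+FP)):
  VERB: TP=56, FP=5+1+4=10 → 56/66 = 0.84848
  ADJ: TP=12, FP=9+0+5=14 → 12/26 = 0.46154
  ADV: TP=35, FP=8+7+1=16 → 35/51 = 0.68627
  DET: TP=38, FP=11+1+3=15 → 38/53 = 0.71698
Lowest is class 'ADJ' with precision = 0.4615.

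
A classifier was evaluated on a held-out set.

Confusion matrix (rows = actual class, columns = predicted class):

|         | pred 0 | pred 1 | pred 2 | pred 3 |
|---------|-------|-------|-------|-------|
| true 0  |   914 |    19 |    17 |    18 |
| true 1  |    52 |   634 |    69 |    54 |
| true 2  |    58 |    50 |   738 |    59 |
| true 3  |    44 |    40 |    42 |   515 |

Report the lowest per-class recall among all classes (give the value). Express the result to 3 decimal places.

0.784

Per-class recall (TP/(TP+FN)):
  0: TP=914, FN=19+17+18=54 → 914/968 = 0.9442
  1: TP=634, FN=52+69+54=175 → 634/809 = 0.7837
  2: TP=738, FN=58+50+59=167 → 738/905 = 0.8155
  3: TP=515, FN=44+40+42=126 → 515/641 = 0.8034
Lowest is class '1' with recall = 0.784.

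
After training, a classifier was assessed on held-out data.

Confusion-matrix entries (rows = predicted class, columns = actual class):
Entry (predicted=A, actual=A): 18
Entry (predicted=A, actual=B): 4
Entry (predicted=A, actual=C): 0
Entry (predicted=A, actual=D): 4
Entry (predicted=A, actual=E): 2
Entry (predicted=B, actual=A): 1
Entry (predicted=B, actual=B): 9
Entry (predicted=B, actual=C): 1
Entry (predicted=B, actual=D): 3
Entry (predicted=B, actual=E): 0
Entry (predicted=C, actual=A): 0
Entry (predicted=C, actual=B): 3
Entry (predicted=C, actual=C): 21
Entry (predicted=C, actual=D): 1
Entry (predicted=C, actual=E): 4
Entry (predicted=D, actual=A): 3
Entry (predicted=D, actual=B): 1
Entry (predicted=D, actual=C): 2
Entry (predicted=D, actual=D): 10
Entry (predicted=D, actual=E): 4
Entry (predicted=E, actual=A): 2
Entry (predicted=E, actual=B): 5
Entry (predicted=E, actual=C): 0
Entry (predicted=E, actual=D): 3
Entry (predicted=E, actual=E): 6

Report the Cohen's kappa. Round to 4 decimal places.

Observed agreement pₒ = trace/N = 64/107 = 0.59813
Expected agreement pₑ = Σ (rowᵢ·colᵢ)/N² = (24·28 + 22·14 + 24·29 + 21·20 + 16·16)/107² = 0.20543
κ = (pₒ − pₑ)/(1 − pₑ) = (0.59813 − 0.20543)/(1 − 0.20543) = 0.4942

0.4942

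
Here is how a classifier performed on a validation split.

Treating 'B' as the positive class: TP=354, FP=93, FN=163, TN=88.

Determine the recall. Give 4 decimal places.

Recall = TP/(TP+FN) = 354/(354+163) = 354/517 = 0.6847

0.6847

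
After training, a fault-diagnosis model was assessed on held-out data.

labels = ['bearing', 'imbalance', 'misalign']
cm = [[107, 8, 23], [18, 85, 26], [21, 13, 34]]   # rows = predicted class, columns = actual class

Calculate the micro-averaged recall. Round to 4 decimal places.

Micro-averaging pools counts across classes: ΣTP=226, ΣFP=109, ΣFN=109.
Micro-recall = TP/(TP+FN) on pooled counts = 0.6746 (equals overall accuracy in single-label multiclass).

0.6746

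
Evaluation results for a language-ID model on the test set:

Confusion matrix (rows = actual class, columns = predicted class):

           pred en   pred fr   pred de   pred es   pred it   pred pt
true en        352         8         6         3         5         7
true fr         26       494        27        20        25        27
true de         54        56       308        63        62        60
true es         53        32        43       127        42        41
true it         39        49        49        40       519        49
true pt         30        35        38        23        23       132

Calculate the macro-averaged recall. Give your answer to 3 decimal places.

0.629

Per-class recall (TP/(TP+FN)):
  en: TP=352, FN=8+6+3+5+7=29 → 352/381 = 0.9239
  fr: TP=494, FN=26+27+20+25+27=125 → 494/619 = 0.7981
  de: TP=308, FN=54+56+63+62+60=295 → 308/603 = 0.5108
  es: TP=127, FN=53+32+43+42+41=211 → 127/338 = 0.3757
  it: TP=519, FN=39+49+49+40+49=226 → 519/745 = 0.6966
  pt: TP=132, FN=30+35+38+23+23=149 → 132/281 = 0.4698
Macro-recall = mean = (0.9239 + 0.7981 + 0.5108 + 0.3757 + 0.6966 + 0.4698) / 6 = 0.629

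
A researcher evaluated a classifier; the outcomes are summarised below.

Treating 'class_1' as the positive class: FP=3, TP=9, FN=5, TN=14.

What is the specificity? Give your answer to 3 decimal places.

Specificity = TN/(TN+FP) = 14/(14+3) = 0.824

0.824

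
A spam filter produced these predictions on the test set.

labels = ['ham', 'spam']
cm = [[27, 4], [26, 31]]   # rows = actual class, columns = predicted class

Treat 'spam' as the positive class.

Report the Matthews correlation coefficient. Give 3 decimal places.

MCC = (TP·TN − FP·FN) / √((TP+FP)(TP+FN)(TN+FP)(TN+FN))
Numerator = 31·27 − 4·26 = 733
Denominator = √(35·57·31·53) = √3277785 = 1810.4654
MCC = 733 / 1810.4654 = 0.405

0.405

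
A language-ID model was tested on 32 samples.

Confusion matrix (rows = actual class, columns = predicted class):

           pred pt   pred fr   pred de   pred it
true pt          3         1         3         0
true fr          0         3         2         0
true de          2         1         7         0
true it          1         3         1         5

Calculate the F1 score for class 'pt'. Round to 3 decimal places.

Take TP from the diagonal, FP from the rest of the 'pt' prediction marginal, FN from the rest of the 'pt' actual marginal.
F1 score = 2·TP/(2·TP+FP+FN).
pt: TP=3, FP=0+2+1=3, FN=1+3+0=4 → 6/13 = 0.4615

0.462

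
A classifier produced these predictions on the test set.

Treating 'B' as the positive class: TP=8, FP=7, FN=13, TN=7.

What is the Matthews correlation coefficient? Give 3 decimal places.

MCC = (TP·TN − FP·FN) / √((TP+FP)(TP+FN)(TN+FP)(TN+FN))
Numerator = 8·7 − 7·13 = -35
Denominator = √(15·21·14·20) = √88200 = 296.9848
MCC = -35 / 296.9848 = -0.118

-0.118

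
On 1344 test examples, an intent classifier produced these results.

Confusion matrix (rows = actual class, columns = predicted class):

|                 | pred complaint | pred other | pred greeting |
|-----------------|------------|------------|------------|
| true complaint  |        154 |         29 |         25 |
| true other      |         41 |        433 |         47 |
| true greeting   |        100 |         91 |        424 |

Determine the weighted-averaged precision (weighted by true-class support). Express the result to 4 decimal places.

0.7755

Per-class precision (TP/(TP+FP)):
  complaint: TP=154, FP=41+100=141 → 154/295 = 0.52203
  other: TP=433, FP=29+91=120 → 433/553 = 0.78300
  greeting: TP=424, FP=25+47=72 → 424/496 = 0.85484
Weighted-precision = Σ (supportᵢ/N)·precisionᵢ with N=1344: (208/1344)·0.52203 + (521/1344)·0.78300 + (615/1344)·0.85484 = 0.7755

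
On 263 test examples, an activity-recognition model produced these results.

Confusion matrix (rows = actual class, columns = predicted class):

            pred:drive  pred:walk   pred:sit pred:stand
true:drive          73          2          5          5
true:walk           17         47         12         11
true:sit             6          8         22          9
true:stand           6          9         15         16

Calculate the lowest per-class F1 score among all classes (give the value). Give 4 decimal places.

Per-class F1 score (2·TP/(2·TP+FP+FN)):
  drive: TP=73, FP=17+6+6=29, FN=2+5+5=12 → 146/187 = 0.78075
  walk: TP=47, FP=2+8+9=19, FN=17+12+11=40 → 94/153 = 0.61438
  sit: TP=22, FP=5+12+15=32, FN=6+8+9=23 → 44/99 = 0.44444
  stand: TP=16, FP=5+11+9=25, FN=6+9+15=30 → 32/87 = 0.36782
Lowest is class 'stand' with F1 score = 0.3678.

0.3678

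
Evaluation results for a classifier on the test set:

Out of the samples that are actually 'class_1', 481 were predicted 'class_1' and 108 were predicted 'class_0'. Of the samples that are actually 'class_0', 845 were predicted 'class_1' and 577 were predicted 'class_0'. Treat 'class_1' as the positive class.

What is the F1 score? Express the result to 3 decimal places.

Precision = TP/(TP+FP) = 481/1326 = 0.3627
Recall = TP/(TP+FN) = 481/589 = 0.8166
F1 = 2·TP/(2·TP+FP+FN) = 962/1915 = 0.502

0.502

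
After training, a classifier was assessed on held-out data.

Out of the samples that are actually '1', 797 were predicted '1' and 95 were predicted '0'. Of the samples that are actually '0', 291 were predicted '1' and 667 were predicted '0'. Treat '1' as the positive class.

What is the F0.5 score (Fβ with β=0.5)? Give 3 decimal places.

Fβ = (1+β²)·TP / ((1+β²)·TP + β²·FN + FP), with β²=1/4
= 1.25·797 / (1.25·797 + 0.25·95 + 291) = 0.760

0.760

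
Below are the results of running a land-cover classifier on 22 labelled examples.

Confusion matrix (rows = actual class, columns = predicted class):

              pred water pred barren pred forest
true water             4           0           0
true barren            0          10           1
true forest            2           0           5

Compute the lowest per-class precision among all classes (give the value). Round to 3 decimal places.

Per-class precision (TP/(TP+FP)):
  water: TP=4, FP=0+2=2 → 4/6 = 0.6667
  barren: TP=10, FP=0+0=0 → 10/10 = 1.0000
  forest: TP=5, FP=0+1=1 → 5/6 = 0.8333
Lowest is class 'water' with precision = 0.667.

0.667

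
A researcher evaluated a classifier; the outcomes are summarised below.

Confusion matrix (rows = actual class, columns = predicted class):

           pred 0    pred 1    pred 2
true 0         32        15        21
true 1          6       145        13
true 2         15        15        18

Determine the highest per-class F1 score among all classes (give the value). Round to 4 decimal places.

0.8555

Per-class F1 score (2·TP/(2·TP+FP+FN)):
  0: TP=32, FP=6+15=21, FN=15+21=36 → 64/121 = 0.52893
  1: TP=145, FP=15+15=30, FN=6+13=19 → 290/339 = 0.85546
  2: TP=18, FP=21+13=34, FN=15+15=30 → 36/100 = 0.36000
Highest is class '1' with F1 score = 0.8555.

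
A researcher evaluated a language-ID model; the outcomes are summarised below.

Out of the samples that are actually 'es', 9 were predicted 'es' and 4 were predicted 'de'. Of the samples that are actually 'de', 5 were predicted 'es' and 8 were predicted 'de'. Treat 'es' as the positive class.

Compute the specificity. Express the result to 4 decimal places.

0.6154

Specificity = TN/(TN+FP) = 8/(8+5) = 0.6154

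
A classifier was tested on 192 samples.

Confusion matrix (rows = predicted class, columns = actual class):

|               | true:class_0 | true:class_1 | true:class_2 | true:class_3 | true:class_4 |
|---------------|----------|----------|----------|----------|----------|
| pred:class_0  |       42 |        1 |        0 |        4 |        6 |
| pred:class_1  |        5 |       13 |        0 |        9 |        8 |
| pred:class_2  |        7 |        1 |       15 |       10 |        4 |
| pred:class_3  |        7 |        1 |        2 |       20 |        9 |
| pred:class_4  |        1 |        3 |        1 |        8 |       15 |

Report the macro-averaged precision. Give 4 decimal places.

0.5236

Per-class precision (TP/(TP+FP)):
  class_0: TP=42, FP=1+0+4+6=11 → 42/53 = 0.79245
  class_1: TP=13, FP=5+0+9+8=22 → 13/35 = 0.37143
  class_2: TP=15, FP=7+1+10+4=22 → 15/37 = 0.40541
  class_3: TP=20, FP=7+1+2+9=19 → 20/39 = 0.51282
  class_4: TP=15, FP=1+3+1+8=13 → 15/28 = 0.53571
Macro-precision = mean = (0.79245 + 0.37143 + 0.40541 + 0.51282 + 0.53571) / 5 = 0.5236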